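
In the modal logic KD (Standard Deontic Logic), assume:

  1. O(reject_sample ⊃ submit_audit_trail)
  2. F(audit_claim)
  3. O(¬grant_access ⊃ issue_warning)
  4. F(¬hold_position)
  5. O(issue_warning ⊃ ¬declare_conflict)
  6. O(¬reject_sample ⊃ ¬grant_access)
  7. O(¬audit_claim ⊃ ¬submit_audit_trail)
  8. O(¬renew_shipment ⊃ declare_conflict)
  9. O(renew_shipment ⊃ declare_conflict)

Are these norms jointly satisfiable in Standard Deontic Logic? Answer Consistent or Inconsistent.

Inconsistent

Premises 9 and 8 cover both cases: O(renew_shipment ⊃ declare_conflict) and O(¬renew_shipment ⊃ declare_conflict). Since renew_shipment ∨ ¬renew_shipment is a tautology, O(declare_conflict) follows.
Premise 5 is O(issue_warning ⊃ ¬declare_conflict); contrapositively O(declare_conflict ⊃ ¬issue_warning). Since O(declare_conflict) holds, K gives O(¬issue_warning).
Premise 3 is O(¬grant_access ⊃ issue_warning); contrapositively O(¬issue_warning ⊃ grant_access). Since O(¬issue_warning) holds, K gives O(grant_access).
Premise 6, O(¬reject_sample ⊃ ¬grant_access), contraposes to O(grant_access ⊃ reject_sample); with O(grant_access) we get O(reject_sample).
With premise 1, O(reject_sample ⊃ submit_audit_trail), the K-axiom yields O(submit_audit_trail).
Premise 7, O(¬audit_claim ⊃ ¬submit_audit_trail), contraposes to O(submit_audit_trail ⊃ audit_claim); with O(submit_audit_trail) we get O(audit_claim).
But premise 2, F(audit_claim), means O(¬audit_claim).
We now have both O(audit_claim) and O(¬audit_claim) — audit_claim is simultaneously obligatory and forbidden, violating the D-axiom.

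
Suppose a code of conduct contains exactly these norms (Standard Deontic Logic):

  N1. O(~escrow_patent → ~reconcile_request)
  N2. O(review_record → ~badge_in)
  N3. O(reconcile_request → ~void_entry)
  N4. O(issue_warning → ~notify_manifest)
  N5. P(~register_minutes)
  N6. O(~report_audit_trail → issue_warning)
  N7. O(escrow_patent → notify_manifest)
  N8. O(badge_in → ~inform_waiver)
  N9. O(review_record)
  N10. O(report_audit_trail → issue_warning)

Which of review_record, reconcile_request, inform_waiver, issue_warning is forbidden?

By case analysis on report_audit_trail: premise 10 gives O(report_audit_trail → issue_warning) and premise 6 gives O(~report_audit_trail → issue_warning), so O(issue_warning) either way.
With premise 4, O(issue_warning → ~notify_manifest), the K-axiom yields O(~notify_manifest).
The contrapositive of premise 7 (O(escrow_patent → notify_manifest)) is O(~notify_manifest → ~escrow_patent), and O(~notify_manifest) is already established, so O(~escrow_patent).
Premise 1 is O(~escrow_patent → ~reconcile_request); since O(~escrow_patent), deontic closure gives O(~reconcile_request).
So O(~reconcile_request) holds, i.e. reconcile_request is forbidden. None of the other listed options is forbidden under the premises.

reconcile_request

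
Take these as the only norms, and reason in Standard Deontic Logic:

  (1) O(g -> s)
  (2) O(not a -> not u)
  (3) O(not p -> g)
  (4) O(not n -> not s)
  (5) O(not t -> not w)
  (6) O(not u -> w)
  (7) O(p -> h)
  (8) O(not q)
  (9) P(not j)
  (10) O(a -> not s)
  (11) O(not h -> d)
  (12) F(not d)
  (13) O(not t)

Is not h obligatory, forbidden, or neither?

Premise 13 gives O(not t).
From O(not t) and premise 5, O(not t -> not w), we obtain O(not w).
Premise 6, O(not u -> w), contraposes to O(not w -> u); with O(not w) we get O(u).
Premise 2 is O(not a -> not u); contrapositively O(u -> a). Since O(u) holds, K gives O(a).
Applying K to premise 10 (O(a -> not s)) and O(a) yields O(not s).
The contrapositive of premise 1 (O(g -> s)) is O(not s -> not g), and O(not s) is already established, so O(not g).
Premise 3 is O(not p -> g); contrapositively O(not g -> p). Since O(not g) holds, K gives O(p).
With premise 7, O(p -> h), the K-axiom yields O(h).
Premises 4, 8, 9, 11, 12 do not contribute to this derivation.
Thus O(h), which is F(not h): not h is forbidden.

Forbidden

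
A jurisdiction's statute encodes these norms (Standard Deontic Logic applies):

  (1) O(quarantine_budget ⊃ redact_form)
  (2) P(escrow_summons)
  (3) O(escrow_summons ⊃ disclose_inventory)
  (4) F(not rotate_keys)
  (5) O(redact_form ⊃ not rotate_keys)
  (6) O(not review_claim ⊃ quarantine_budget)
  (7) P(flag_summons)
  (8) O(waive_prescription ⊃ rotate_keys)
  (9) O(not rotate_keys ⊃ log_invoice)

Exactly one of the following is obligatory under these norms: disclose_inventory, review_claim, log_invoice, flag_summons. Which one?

Premise 4 is F(not rotate_keys), i.e. O(rotate_keys).
Premise 5 is O(redact_form ⊃ not rotate_keys); contrapositively O(rotate_keys ⊃ not redact_form). Since O(rotate_keys) holds, K gives O(not redact_form).
Premise 1 is O(quarantine_budget ⊃ redact_form); contrapositively O(not redact_form ⊃ not quarantine_budget). Since O(not redact_form) holds, K gives O(not quarantine_budget).
Premise 6, O(not review_claim ⊃ quarantine_budget), contraposes to O(not quarantine_budget ⊃ review_claim); with O(not quarantine_budget) we get O(review_claim).
So O(review_claim) holds — review_claim is obligatory. None of the other listed options is made obligatory by any chain of premises.

review_claim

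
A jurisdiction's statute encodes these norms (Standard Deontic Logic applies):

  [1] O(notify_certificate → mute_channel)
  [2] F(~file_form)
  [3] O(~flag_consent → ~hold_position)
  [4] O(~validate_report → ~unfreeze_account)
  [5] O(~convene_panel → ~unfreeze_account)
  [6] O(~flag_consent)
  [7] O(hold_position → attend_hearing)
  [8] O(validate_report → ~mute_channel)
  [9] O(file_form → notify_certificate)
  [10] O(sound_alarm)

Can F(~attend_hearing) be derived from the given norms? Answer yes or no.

No

Premise 7 is O(hold_position → attend_hearing), but O(hold_position) is not derivable from the premises, so it does not yield O(attend_hearing).
No other premise forces O(attend_hearing). An ideal world satisfying every premise can still have ~attend_hearing true, so F(~attend_hearing) is not derivable.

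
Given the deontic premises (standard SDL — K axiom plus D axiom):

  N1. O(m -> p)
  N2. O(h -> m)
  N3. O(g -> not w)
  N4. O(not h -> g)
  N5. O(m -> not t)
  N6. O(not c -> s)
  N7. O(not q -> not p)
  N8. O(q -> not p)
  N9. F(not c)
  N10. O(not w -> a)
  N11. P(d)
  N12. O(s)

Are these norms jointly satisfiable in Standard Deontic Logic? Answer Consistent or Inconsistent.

Consistent

Premise 6 is O(not c -> s); even if O(s) held, inferring O(not c) would be affirming the consequent — invalid.
So O(not c) is not derivable, and the apparent clash with O(c) does not arise.
A world satisfying every obligation exists (e.g. a=true, c=true, d=false, g=true, h=false, m=false, p=false, q=false, s=true, t=false, w=false); no atom is both obligatory and forbidden, so the set is consistent.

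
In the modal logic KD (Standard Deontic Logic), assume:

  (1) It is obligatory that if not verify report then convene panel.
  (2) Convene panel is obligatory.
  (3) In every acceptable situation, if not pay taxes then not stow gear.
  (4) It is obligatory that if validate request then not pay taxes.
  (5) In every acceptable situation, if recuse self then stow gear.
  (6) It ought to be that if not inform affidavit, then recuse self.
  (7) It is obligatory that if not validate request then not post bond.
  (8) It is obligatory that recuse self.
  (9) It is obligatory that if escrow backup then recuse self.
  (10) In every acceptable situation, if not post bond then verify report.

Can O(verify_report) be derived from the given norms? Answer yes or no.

Yes

From premise 8 we have O(recuse_self).
With premise 5, O(recuse_self → stow_gear), the K-axiom yields O(stow_gear).
Premise 3, O(¬pay_taxes → ¬stow_gear), contraposes to O(stow_gear → pay_taxes); with O(stow_gear) we get O(pay_taxes).
Premise 4 is O(validate_request → ¬pay_taxes); contrapositively O(pay_taxes → ¬validate_request). Since O(pay_taxes) holds, K gives O(¬validate_request).
Applying K to premise 7 (O(¬validate_request → ¬post_bond)) and O(¬validate_request) yields O(¬post_bond).
With premise 10, O(¬post_bond → verify_report), the K-axiom yields O(verify_report).
Premises 1, 2, 6, 9 do not contribute to this derivation.
So O(verify_report) follows.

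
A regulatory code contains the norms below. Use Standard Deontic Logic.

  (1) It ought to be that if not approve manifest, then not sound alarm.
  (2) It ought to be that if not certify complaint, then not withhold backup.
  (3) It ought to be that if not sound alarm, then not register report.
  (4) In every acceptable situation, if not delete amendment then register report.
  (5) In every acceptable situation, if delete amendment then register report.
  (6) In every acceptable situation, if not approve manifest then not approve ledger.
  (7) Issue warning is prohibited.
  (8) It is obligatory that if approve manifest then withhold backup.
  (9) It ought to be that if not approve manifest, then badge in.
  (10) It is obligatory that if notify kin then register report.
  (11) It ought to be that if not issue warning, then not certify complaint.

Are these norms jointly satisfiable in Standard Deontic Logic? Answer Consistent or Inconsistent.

Premises 4 and 5 cover both cases: O(¬delete_amendment → register_report) and O(delete_amendment → register_report). Since ¬delete_amendment ∨ delete_amendment is a tautology, O(register_report) follows.
Premise 3, O(¬sound_alarm → ¬register_report), contraposes to O(register_report → sound_alarm); with O(register_report) we get O(sound_alarm).
Premise 1 is O(¬approve_manifest → ¬sound_alarm); contrapositively O(sound_alarm → approve_manifest). Since O(sound_alarm) holds, K gives O(approve_manifest).
With premise 8, O(approve_manifest → withhold_backup), the K-axiom yields O(withhold_backup).
The contrapositive of premise 2 (O(¬certify_complaint → ¬withhold_backup)) is O(withhold_backup → certify_complaint), and O(withhold_backup) is already established, so O(certify_complaint).
Premise 11 is O(¬issue_warning → ¬certify_complaint); contrapositively O(certify_complaint → issue_warning). Since O(certify_complaint) holds, K gives O(issue_warning).
However, F(issue_warning) at premise 7 amounts to O(¬issue_warning).
We now have both O(issue_warning) and O(¬issue_warning) — issue_warning is simultaneously obligatory and forbidden, violating the D-axiom.

Inconsistent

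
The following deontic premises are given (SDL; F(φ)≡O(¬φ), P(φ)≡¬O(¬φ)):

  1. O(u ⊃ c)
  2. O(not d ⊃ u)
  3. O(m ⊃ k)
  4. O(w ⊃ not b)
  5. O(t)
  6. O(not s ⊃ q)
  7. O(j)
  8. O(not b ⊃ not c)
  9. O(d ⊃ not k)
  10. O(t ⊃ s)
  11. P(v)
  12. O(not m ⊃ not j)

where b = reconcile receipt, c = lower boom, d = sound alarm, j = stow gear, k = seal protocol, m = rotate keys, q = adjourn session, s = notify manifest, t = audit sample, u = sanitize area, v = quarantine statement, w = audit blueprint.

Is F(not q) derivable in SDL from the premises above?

No

Premise 6 is O(not s ⊃ q), but O(not s) is not derivable from the premises, so it does not yield O(q).
No other premise forces O(q). An ideal world satisfying every premise can still have not q true, so F(not q) is not derivable.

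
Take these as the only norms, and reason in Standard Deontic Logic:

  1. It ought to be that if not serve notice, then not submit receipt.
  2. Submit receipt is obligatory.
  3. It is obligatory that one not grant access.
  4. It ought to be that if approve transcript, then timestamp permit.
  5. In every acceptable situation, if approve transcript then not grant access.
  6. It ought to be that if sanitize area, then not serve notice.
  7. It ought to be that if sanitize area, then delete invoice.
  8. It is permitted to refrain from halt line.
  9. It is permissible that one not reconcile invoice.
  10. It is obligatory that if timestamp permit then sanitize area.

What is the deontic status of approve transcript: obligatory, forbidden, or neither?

Premise 2 states O(submit_receipt) outright.
The contrapositive of premise 1 (O(¬serve_notice → ¬submit_receipt)) is O(submit_receipt → serve_notice), and O(submit_receipt) is already established, so O(serve_notice).
The contrapositive of premise 6 (O(sanitize_area → ¬serve_notice)) is O(serve_notice → ¬sanitize_area), and O(serve_notice) is already established, so O(¬sanitize_area).
Premise 10, O(timestamp_permit → sanitize_area), contraposes to O(¬sanitize_area → ¬timestamp_permit); with O(¬sanitize_area) we get O(¬timestamp_permit).
Premise 4, O(approve_transcript → timestamp_permit), contraposes to O(¬timestamp_permit → ¬approve_transcript); with O(¬timestamp_permit) we get O(¬approve_transcript).
Premises 3, 5, 7, 8, 9 do not contribute to this derivation.
Thus O(¬approve_transcript), which is F(approve_transcript): approve_transcript is forbidden.

Forbidden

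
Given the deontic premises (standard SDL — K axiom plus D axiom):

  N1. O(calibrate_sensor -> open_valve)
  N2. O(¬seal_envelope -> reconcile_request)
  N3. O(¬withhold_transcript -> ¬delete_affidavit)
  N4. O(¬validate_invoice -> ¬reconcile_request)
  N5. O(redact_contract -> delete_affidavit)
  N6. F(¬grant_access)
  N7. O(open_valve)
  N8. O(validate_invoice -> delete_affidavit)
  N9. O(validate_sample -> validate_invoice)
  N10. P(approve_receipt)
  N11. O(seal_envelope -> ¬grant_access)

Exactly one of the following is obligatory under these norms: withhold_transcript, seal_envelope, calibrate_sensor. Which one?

Premise 6, F(¬grant_access), is equivalent to O(grant_access).
The contrapositive of premise 11 (O(seal_envelope -> ¬grant_access)) is O(grant_access -> ¬seal_envelope), and O(grant_access) is already established, so O(¬seal_envelope).
Applying K to premise 2 (O(¬seal_envelope -> reconcile_request)) and O(¬seal_envelope) yields O(reconcile_request).
Premise 4, O(¬validate_invoice -> ¬reconcile_request), contraposes to O(reconcile_request -> validate_invoice); with O(reconcile_request) we get O(validate_invoice).
Applying K to premise 8 (O(validate_invoice -> delete_affidavit)) and O(validate_invoice) yields O(delete_affidavit).
Premise 3 is O(¬withhold_transcript -> ¬delete_affidavit); contrapositively O(delete_affidavit -> withhold_transcript). Since O(delete_affidavit) holds, K gives O(withhold_transcript).
So O(withhold_transcript) holds — withhold_transcript is obligatory. None of the other listed options is made obligatory by any chain of premises.

withhold_transcript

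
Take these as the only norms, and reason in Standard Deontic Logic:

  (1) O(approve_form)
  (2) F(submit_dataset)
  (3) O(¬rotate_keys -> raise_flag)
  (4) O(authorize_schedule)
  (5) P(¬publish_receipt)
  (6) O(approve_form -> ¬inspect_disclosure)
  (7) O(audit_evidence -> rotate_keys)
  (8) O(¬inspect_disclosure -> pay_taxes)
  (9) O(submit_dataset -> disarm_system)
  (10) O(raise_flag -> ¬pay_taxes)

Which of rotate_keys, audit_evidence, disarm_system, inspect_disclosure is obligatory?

From premise 1 we have O(approve_form).
Premise 6 is O(approve_form -> ¬inspect_disclosure); since O(approve_form), deontic closure gives O(¬inspect_disclosure).
Applying K to premise 8 (O(¬inspect_disclosure -> pay_taxes)) and O(¬inspect_disclosure) yields O(pay_taxes).
Premise 10 is O(raise_flag -> ¬pay_taxes); contrapositively O(pay_taxes -> ¬raise_flag). Since O(pay_taxes) holds, K gives O(¬raise_flag).
Premise 3 is O(¬rotate_keys -> raise_flag); contrapositively O(¬raise_flag -> rotate_keys). Since O(¬raise_flag) holds, K gives O(rotate_keys).
So O(rotate_keys) holds — rotate_keys is obligatory. None of the other listed options is made obligatory by any chain of premises.

rotate_keys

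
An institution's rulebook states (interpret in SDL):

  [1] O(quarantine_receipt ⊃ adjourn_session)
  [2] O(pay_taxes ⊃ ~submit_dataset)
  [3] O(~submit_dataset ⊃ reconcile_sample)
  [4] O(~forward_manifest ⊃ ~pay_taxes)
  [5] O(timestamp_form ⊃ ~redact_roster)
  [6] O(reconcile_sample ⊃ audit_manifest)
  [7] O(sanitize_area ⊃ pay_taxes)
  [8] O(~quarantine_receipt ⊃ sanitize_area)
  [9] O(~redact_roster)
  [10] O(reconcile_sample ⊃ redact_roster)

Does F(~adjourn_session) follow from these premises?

Yes

Premise 9 states O(~redact_roster) outright.
Premise 10, O(reconcile_sample ⊃ redact_roster), contraposes to O(~redact_roster ⊃ ~reconcile_sample); with O(~redact_roster) we get O(~reconcile_sample).
The contrapositive of premise 3 (O(~submit_dataset ⊃ reconcile_sample)) is O(~reconcile_sample ⊃ submit_dataset), and O(~reconcile_sample) is already established, so O(submit_dataset).
The contrapositive of premise 2 (O(pay_taxes ⊃ ~submit_dataset)) is O(submit_dataset ⊃ ~pay_taxes), and O(submit_dataset) is already established, so O(~pay_taxes).
Premise 7, O(sanitize_area ⊃ pay_taxes), contraposes to O(~pay_taxes ⊃ ~sanitize_area); with O(~pay_taxes) we get O(~sanitize_area).
Premise 8, O(~quarantine_receipt ⊃ sanitize_area), contraposes to O(~sanitize_area ⊃ quarantine_receipt); with O(~sanitize_area) we get O(quarantine_receipt).
Applying K to premise 1 (O(quarantine_receipt ⊃ adjourn_session)) and O(quarantine_receipt) yields O(adjourn_session).
Premises 4, 5, 6 do not contribute to this derivation.
So O(adjourn_session) holds, i.e. F(~adjourn_session). The claim follows.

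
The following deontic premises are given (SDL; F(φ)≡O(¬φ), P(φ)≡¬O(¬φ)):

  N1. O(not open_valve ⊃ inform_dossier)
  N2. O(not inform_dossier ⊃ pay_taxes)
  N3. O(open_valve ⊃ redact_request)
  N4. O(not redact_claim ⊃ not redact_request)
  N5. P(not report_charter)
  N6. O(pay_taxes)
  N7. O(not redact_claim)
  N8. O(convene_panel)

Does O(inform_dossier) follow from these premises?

Yes

From premise 7 we have O(not redact_claim).
From O(not redact_claim) and premise 4, O(not redact_claim ⊃ not redact_request), we obtain O(not redact_request).
Premise 3 is O(open_valve ⊃ redact_request); contrapositively O(not redact_request ⊃ not open_valve). Since O(not redact_request) holds, K gives O(not open_valve).
Applying K to premise 1 (O(not open_valve ⊃ inform_dossier)) and O(not open_valve) yields O(inform_dossier).
Premises 2, 5, 6, 8 do not contribute to this derivation.
So O(inform_dossier) follows.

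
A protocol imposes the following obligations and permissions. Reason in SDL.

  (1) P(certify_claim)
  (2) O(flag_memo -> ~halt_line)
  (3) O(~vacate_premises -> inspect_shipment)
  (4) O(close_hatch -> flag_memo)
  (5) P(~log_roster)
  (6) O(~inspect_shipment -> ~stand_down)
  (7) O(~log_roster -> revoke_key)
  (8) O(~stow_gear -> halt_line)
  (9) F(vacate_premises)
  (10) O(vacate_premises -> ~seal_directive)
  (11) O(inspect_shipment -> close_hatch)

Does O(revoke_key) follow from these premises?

Premise 7 is O(~log_roster -> revoke_key), but O(~log_roster) is not derivable from the premises (the permission P(~log_roster) asserts only ~O(log_roster), not O(~log_roster)), so it does not yield O(revoke_key).
No other premise forces O(revoke_key). An ideal world satisfying every premise can still have revoke_key false, so O(revoke_key) is not derivable.

No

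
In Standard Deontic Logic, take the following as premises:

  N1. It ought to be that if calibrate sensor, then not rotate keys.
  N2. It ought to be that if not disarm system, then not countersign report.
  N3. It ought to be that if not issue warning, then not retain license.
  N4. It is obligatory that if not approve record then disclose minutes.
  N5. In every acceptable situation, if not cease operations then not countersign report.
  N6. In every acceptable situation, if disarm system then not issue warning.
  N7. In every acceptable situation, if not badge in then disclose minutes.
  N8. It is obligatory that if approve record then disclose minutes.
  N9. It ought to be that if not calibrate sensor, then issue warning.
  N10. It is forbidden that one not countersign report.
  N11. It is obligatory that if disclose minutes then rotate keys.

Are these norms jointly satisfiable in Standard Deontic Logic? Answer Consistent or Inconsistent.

Inconsistent

Premises 4 and 8 cover both cases: O(¬approve_record → disclose_minutes) and O(approve_record → disclose_minutes). Since ¬approve_record ∨ approve_record is a tautology, O(disclose_minutes) follows.
Applying K to premise 11 (O(disclose_minutes → rotate_keys)) and O(disclose_minutes) yields O(rotate_keys).
Premise 1, O(calibrate_sensor → ¬rotate_keys), contraposes to O(rotate_keys → ¬calibrate_sensor); with O(rotate_keys) we get O(¬calibrate_sensor).
Premise 9 is O(¬calibrate_sensor → issue_warning); since O(¬calibrate_sensor), deontic closure gives O(issue_warning).
The contrapositive of premise 6 (O(disarm_system → ¬issue_warning)) is O(issue_warning → ¬disarm_system), and O(issue_warning) is already established, so O(¬disarm_system).
With premise 2, O(¬disarm_system → ¬countersign_report), the K-axiom yields O(¬countersign_report).
However, F(¬countersign_report) at premise 10 amounts to O(countersign_report).
We now have both O(¬countersign_report) and O(countersign_report) — countersign_report is simultaneously obligatory and forbidden, violating the D-axiom.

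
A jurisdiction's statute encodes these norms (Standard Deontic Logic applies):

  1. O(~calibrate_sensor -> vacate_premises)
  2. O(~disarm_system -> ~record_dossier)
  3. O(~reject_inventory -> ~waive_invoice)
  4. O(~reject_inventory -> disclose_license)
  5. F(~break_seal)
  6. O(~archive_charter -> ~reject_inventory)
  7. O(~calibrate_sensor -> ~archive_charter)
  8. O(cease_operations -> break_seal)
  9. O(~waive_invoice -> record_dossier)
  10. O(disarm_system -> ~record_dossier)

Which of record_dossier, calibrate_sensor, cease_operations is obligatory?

Premises 2 and 10 cover both cases: O(~disarm_system -> ~record_dossier) and O(disarm_system -> ~record_dossier). Since ~disarm_system ∨ disarm_system is a tautology, O(~record_dossier) follows.
Premise 9, O(~waive_invoice -> record_dossier), contraposes to O(~record_dossier -> waive_invoice); with O(~record_dossier) we get O(waive_invoice).
The contrapositive of premise 3 (O(~reject_inventory -> ~waive_invoice)) is O(waive_invoice -> reject_inventory), and O(waive_invoice) is already established, so O(reject_inventory).
Premise 6, O(~archive_charter -> ~reject_inventory), contraposes to O(reject_inventory -> archive_charter); with O(reject_inventory) we get O(archive_charter).
The contrapositive of premise 7 (O(~calibrate_sensor -> ~archive_charter)) is O(archive_charter -> calibrate_sensor), and O(archive_charter) is already established, so O(calibrate_sensor).
So O(calibrate_sensor) holds — calibrate_sensor is obligatory. None of the other listed options is made obligatory by any chain of premises.

calibrate_sensor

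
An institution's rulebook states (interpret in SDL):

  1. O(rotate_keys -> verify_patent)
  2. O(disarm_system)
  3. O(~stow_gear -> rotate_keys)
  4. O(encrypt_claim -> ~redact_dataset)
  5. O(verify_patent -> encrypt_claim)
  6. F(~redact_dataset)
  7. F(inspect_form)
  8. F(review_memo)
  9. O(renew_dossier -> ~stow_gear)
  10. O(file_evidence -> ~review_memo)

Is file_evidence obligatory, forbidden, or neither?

Neither

Premise 10 is O(file_evidence -> ~review_memo); even if O(~review_memo) held, inferring O(file_evidence) would be affirming the consequent — invalid.
No premise or chain of K-axiom applications forces O(file_evidence), and none forces O(~file_evidence). So file_evidence is neither obligatory nor forbidden under these norms.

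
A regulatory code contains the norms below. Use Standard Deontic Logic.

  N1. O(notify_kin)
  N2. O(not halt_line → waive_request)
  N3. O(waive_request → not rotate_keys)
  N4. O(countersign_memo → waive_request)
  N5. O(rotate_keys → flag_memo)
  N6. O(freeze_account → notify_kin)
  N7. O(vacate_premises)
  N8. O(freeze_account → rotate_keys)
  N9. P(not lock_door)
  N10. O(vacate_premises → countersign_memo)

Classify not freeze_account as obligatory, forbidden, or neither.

Premise 7 gives O(vacate_premises).
With premise 10, O(vacate_premises → countersign_memo), the K-axiom yields O(countersign_memo).
With premise 4, O(countersign_memo → waive_request), the K-axiom yields O(waive_request).
Applying K to premise 3 (O(waive_request → not rotate_keys)) and O(waive_request) yields O(not rotate_keys).
The contrapositive of premise 8 (O(freeze_account → rotate_keys)) is O(not rotate_keys → not freeze_account), and O(not rotate_keys) is already established, so O(not freeze_account).
Premises 1, 2, 5, 6, 9 do not contribute to this derivation.
Hence not freeze_account is obligatory.

Obligatory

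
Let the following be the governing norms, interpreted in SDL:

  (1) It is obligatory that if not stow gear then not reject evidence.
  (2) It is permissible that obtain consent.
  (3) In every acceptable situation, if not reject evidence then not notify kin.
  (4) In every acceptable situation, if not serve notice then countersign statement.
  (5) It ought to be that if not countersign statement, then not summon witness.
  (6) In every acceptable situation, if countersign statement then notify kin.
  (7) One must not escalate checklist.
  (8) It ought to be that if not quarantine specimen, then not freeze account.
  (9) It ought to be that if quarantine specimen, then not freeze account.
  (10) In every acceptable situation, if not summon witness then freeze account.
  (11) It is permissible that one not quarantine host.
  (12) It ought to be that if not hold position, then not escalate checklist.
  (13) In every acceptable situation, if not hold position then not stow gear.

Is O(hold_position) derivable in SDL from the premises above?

Yes

Premises 9 and 8 cover both cases: O(quarantine_specimen → ¬freeze_account) and O(¬quarantine_specimen → ¬freeze_account). Since quarantine_specimen ∨ ¬quarantine_specimen is a tautology, O(¬freeze_account) follows.
The contrapositive of premise 10 (O(¬summon_witness → freeze_account)) is O(¬freeze_account → summon_witness), and O(¬freeze_account) is already established, so O(summon_witness).
Premise 5 is O(¬countersign_statement → ¬summon_witness); contrapositively O(summon_witness → countersign_statement). Since O(summon_witness) holds, K gives O(countersign_statement).
With premise 6, O(countersign_statement → notify_kin), the K-axiom yields O(notify_kin).
The contrapositive of premise 3 (O(¬reject_evidence → ¬notify_kin)) is O(notify_kin → reject_evidence), and O(notify_kin) is already established, so O(reject_evidence).
The contrapositive of premise 1 (O(¬stow_gear → ¬reject_evidence)) is O(reject_evidence → stow_gear), and O(reject_evidence) is already established, so O(stow_gear).
Premise 13, O(¬hold_position → ¬stow_gear), contraposes to O(stow_gear → hold_position); with O(stow_gear) we get O(hold_position).
Premises 2, 4, 7, 11, 12 do not contribute to this derivation.
So O(hold_position) follows.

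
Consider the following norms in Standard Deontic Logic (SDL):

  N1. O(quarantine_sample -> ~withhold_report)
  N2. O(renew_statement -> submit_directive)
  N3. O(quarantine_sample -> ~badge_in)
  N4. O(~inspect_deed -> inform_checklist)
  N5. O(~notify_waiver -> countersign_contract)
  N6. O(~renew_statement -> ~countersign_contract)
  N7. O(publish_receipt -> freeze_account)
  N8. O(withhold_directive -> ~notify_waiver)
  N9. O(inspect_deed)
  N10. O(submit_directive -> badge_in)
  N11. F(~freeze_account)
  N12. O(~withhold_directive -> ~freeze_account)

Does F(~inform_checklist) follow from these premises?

Premise 4 is O(~inspect_deed -> inform_checklist), but O(~inspect_deed) is not derivable from the premises, so it does not yield O(inform_checklist).
No other premise forces O(inform_checklist). An ideal world satisfying every premise can still have ~inform_checklist true, so F(~inform_checklist) is not derivable.

No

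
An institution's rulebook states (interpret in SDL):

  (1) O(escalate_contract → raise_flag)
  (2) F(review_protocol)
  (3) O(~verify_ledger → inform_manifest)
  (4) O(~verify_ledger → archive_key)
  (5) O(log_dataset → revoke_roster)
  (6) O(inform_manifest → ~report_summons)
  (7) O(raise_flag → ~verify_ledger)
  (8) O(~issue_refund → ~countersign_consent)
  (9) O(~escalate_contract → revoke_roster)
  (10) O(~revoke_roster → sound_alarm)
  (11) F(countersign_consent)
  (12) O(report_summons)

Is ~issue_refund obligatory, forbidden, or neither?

Neither

Premise 8 is O(~issue_refund → ~countersign_consent); even if O(~countersign_consent) held, inferring O(~issue_refund) would be affirming the consequent — invalid.
No premise or chain of K-axiom applications forces O(~issue_refund), and none forces O(issue_refund). So ~issue_refund is neither obligatory nor forbidden under these norms.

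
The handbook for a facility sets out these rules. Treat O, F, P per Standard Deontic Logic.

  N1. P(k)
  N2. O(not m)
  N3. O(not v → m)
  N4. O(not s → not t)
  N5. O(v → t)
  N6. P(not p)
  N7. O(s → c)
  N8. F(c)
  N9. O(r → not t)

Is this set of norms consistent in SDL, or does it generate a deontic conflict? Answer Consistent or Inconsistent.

Premise 8 is F(c), i.e. O(not c).
Premise 7 is O(s → c); contrapositively O(not c → not s). Since O(not c) holds, K gives O(not s).
Applying K to premise 4 (O(not s → not t)) and O(not s) yields O(not t).
The contrapositive of premise 5 (O(v → t)) is O(not t → not v), and O(not t) is already established, so O(not v).
Applying K to premise 3 (O(not v → m)) and O(not v) yields O(m).
However, premise 2 gives O(not m).
We now have both O(m) and O(not m) — m is simultaneously obligatory and forbidden, violating the D-axiom.

Inconsistent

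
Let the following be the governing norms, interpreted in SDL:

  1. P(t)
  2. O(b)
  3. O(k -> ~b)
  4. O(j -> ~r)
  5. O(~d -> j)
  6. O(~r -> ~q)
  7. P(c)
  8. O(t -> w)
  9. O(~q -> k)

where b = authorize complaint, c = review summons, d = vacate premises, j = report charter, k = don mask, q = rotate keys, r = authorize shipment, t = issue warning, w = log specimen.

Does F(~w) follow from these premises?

No

Premise 8 is O(t -> w), but O(t) is not derivable from the premises (the permission P(t) asserts only ~O(~t), not O(t)), so it does not yield O(w).
No other premise forces O(w). An ideal world satisfying every premise can still have ~w true, so F(~w) is not derivable.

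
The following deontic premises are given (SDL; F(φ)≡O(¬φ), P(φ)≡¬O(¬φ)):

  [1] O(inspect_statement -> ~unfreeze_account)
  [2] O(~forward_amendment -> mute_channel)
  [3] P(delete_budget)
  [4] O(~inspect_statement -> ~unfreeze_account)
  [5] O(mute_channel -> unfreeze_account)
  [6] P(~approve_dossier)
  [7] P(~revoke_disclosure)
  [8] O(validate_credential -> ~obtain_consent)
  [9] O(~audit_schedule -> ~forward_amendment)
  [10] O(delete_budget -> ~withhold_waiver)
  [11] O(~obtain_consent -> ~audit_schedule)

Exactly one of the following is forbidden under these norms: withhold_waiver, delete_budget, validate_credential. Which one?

validate_credential

Premises 4 and 1 are O(~inspect_statement -> ~unfreeze_account) and O(inspect_statement -> ~unfreeze_account); every ideal world satisfies ~inspect_statement or inspect_statement, so in either case ~unfreeze_account holds — hence O(~unfreeze_account).
Premise 5, O(mute_channel -> unfreeze_account), contraposes to O(~unfreeze_account -> ~mute_channel); with O(~unfreeze_account) we get O(~mute_channel).
The contrapositive of premise 2 (O(~forward_amendment -> mute_channel)) is O(~mute_channel -> forward_amendment), and O(~mute_channel) is already established, so O(forward_amendment).
The contrapositive of premise 9 (O(~audit_schedule -> ~forward_amendment)) is O(forward_amendment -> audit_schedule), and O(forward_amendment) is already established, so O(audit_schedule).
Premise 11 is O(~obtain_consent -> ~audit_schedule); contrapositively O(audit_schedule -> obtain_consent). Since O(audit_schedule) holds, K gives O(obtain_consent).
The contrapositive of premise 8 (O(validate_credential -> ~obtain_consent)) is O(obtain_consent -> ~validate_credential), and O(obtain_consent) is already established, so O(~validate_credential).
So O(~validate_credential) holds, i.e. validate_credential is forbidden. None of the other listed options is forbidden under the premises.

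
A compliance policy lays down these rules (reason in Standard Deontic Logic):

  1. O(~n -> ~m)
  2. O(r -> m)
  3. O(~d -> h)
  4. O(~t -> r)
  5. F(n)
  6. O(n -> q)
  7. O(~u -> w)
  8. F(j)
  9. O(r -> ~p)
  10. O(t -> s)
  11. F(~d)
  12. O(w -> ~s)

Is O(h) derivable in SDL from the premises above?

No

Premise 3 is O(~d -> h), but O(~d) is not derivable from the premises, so it does not yield O(h).
No other premise forces O(h). An ideal world satisfying every premise can still have h false, so O(h) is not derivable.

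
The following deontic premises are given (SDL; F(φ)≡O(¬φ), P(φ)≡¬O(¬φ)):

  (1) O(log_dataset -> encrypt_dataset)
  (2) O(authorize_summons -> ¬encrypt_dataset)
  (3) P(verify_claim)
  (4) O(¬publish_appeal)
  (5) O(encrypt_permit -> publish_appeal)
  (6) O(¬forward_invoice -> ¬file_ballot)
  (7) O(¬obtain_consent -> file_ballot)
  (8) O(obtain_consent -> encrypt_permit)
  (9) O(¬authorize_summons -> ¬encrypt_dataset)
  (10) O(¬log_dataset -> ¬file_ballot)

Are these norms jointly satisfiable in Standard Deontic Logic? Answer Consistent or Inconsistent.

Premises 2 and 9 cover both cases: O(authorize_summons -> ¬encrypt_dataset) and O(¬authorize_summons -> ¬encrypt_dataset). Since authorize_summons ∨ ¬authorize_summons is a tautology, O(¬encrypt_dataset) follows.
Premise 1, O(log_dataset -> encrypt_dataset), contraposes to O(¬encrypt_dataset -> ¬log_dataset); with O(¬encrypt_dataset) we get O(¬log_dataset).
Premise 10 is O(¬log_dataset -> ¬file_ballot); since O(¬log_dataset), deontic closure gives O(¬file_ballot).
The contrapositive of premise 7 (O(¬obtain_consent -> file_ballot)) is O(¬file_ballot -> obtain_consent), and O(¬file_ballot) is already established, so O(obtain_consent).
Applying K to premise 8 (O(obtain_consent -> encrypt_permit)) and O(obtain_consent) yields O(encrypt_permit).
Applying K to premise 5 (O(encrypt_permit -> publish_appeal)) and O(encrypt_permit) yields O(publish_appeal).
However, premise 4 gives O(¬publish_appeal).
We now have both O(publish_appeal) and O(¬publish_appeal) — publish_appeal is simultaneously obligatory and forbidden, violating the D-axiom.

Inconsistent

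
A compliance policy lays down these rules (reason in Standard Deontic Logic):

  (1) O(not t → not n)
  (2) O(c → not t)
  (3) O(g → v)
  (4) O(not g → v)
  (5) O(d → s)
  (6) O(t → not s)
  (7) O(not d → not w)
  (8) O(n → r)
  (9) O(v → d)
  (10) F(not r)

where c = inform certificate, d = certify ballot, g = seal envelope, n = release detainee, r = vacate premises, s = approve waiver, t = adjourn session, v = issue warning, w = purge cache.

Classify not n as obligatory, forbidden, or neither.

By case analysis on not g: premise 4 gives O(not g → v) and premise 3 gives O(g → v), so O(v) either way.
Applying K to premise 9 (O(v → d)) and O(v) yields O(d).
With premise 5, O(d → s), the K-axiom yields O(s).
Premise 6 is O(t → not s); contrapositively O(s → not t). Since O(s) holds, K gives O(not t).
With premise 1, O(not t → not n), the K-axiom yields O(not n).
Premises 2, 7, 8, 10 do not contribute to this derivation.
Hence not n is obligatory.

Obligatory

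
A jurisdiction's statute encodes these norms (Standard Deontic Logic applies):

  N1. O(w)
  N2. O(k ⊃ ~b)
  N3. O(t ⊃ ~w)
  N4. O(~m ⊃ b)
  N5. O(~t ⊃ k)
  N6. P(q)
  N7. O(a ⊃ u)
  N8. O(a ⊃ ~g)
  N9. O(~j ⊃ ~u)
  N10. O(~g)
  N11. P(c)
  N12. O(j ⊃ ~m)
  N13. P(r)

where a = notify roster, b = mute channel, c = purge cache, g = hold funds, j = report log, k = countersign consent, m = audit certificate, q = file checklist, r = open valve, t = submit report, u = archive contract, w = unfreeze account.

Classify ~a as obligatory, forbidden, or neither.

Premise 1 gives O(w).
Premise 3, O(t ⊃ ~w), contraposes to O(w ⊃ ~t); with O(w) we get O(~t).
Premise 5 is O(~t ⊃ k); since O(~t), deontic closure gives O(k).
Applying K to premise 2 (O(k ⊃ ~b)) and O(k) yields O(~b).
Premise 4 is O(~m ⊃ b); contrapositively O(~b ⊃ m). Since O(~b) holds, K gives O(m).
Premise 12 is O(j ⊃ ~m); contrapositively O(m ⊃ ~j). Since O(m) holds, K gives O(~j).
Applying K to premise 9 (O(~j ⊃ ~u)) and O(~j) yields O(~u).
Premise 7 is O(a ⊃ u); contrapositively O(~u ⊃ ~a). Since O(~u) holds, K gives O(~a).
Premises 6, 8, 10, 11, 13 do not contribute to this derivation.
Hence ~a is obligatory.

Obligatory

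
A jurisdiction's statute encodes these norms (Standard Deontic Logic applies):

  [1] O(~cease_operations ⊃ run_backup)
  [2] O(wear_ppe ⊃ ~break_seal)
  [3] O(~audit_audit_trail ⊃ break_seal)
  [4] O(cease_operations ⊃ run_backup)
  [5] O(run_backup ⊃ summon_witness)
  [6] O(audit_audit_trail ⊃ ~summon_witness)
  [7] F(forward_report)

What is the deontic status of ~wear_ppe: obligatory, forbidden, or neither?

Premises 1 and 4 cover both cases: O(~cease_operations ⊃ run_backup) and O(cease_operations ⊃ run_backup). Since ~cease_operations ∨ cease_operations is a tautology, O(run_backup) follows.
With premise 5, O(run_backup ⊃ summon_witness), the K-axiom yields O(summon_witness).
The contrapositive of premise 6 (O(audit_audit_trail ⊃ ~summon_witness)) is O(summon_witness ⊃ ~audit_audit_trail), and O(summon_witness) is already established, so O(~audit_audit_trail).
With premise 3, O(~audit_audit_trail ⊃ break_seal), the K-axiom yields O(break_seal).
The contrapositive of premise 2 (O(wear_ppe ⊃ ~break_seal)) is O(break_seal ⊃ ~wear_ppe), and O(break_seal) is already established, so O(~wear_ppe).
Premise 7 does not contribute to this derivation.
Hence ~wear_ppe is obligatory.

Obligatory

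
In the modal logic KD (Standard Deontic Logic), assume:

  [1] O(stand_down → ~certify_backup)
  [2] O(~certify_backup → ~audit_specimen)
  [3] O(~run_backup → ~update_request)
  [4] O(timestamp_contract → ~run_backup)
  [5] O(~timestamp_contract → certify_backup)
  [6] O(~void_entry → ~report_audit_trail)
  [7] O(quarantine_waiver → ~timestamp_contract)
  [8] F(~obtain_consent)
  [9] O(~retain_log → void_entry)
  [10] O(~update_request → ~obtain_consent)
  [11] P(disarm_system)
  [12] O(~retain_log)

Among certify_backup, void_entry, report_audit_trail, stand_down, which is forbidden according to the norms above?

F(~obtain_consent) at premise 8 means O(obtain_consent).
Premise 10, O(~update_request → ~obtain_consent), contraposes to O(obtain_consent → update_request); with O(obtain_consent) we get O(update_request).
Premise 3, O(~run_backup → ~update_request), contraposes to O(update_request → run_backup); with O(update_request) we get O(run_backup).
The contrapositive of premise 4 (O(timestamp_contract → ~run_backup)) is O(run_backup → ~timestamp_contract), and O(run_backup) is already established, so O(~timestamp_contract).
Premise 5 is O(~timestamp_contract → certify_backup); since O(~timestamp_contract), deontic closure gives O(certify_backup).
Premise 1 is O(stand_down → ~certify_backup); contrapositively O(certify_backup → ~stand_down). Since O(certify_backup) holds, K gives O(~stand_down).
So O(~stand_down) holds, i.e. stand_down is forbidden. None of the other listed options is forbidden under the premises.

stand_down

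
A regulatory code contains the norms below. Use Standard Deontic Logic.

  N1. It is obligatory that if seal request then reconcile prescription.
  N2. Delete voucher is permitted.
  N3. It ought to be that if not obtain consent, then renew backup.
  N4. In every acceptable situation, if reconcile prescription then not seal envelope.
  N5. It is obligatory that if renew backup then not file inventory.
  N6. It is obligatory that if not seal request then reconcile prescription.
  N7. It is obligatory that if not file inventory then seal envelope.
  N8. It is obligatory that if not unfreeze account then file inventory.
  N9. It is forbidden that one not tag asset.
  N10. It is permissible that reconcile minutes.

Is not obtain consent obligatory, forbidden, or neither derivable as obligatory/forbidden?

Forbidden

By case analysis on ¬seal_request: premise 6 gives O(¬seal_request → reconcile_prescription) and premise 1 gives O(seal_request → reconcile_prescription), so O(reconcile_prescription) either way.
With premise 4, O(reconcile_prescription → ¬seal_envelope), the K-axiom yields O(¬seal_envelope).
Premise 7 is O(¬file_inventory → seal_envelope); contrapositively O(¬seal_envelope → file_inventory). Since O(¬seal_envelope) holds, K gives O(file_inventory).
Premise 5 is O(renew_backup → ¬file_inventory); contrapositively O(file_inventory → ¬renew_backup). Since O(file_inventory) holds, K gives O(¬renew_backup).
The contrapositive of premise 3 (O(¬obtain_consent → renew_backup)) is O(¬renew_backup → obtain_consent), and O(¬renew_backup) is already established, so O(obtain_consent).
Premises 2, 8, 9, 10 do not contribute to this derivation.
Thus O(obtain_consent), which is F(¬obtain_consent): ¬obtain_consent is forbidden.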